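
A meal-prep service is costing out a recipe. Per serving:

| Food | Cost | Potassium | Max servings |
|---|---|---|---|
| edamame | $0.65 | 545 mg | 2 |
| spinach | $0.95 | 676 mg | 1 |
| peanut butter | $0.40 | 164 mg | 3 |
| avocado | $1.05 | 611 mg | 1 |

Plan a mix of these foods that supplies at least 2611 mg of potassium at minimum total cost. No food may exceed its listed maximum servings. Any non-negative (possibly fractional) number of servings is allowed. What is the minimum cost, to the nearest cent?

Cost per mg of potassium: edamame $0.0012, spinach $0.0014, avocado $0.0017, peanut butter $0.0024.
Take 2 servings of edamame: +1090.0 mg potassium for $1.30 (total $1.30, still need 1521.0 mg).
Take 1 serving of spinach: +676.0 mg potassium for $0.95 (total $2.25, still need 845.0 mg).
Take 1 serving of avocado: +611.0 mg potassium for $1.05 (total $3.30, still need 234.0 mg).
Take 1.427 servings of peanut butter: +234.0 mg potassium for $0.57 (total $3.87, still need 0.0 mg).
Filling from the cheapest source first is optimal under one linear minimum: $3.87.

$3.87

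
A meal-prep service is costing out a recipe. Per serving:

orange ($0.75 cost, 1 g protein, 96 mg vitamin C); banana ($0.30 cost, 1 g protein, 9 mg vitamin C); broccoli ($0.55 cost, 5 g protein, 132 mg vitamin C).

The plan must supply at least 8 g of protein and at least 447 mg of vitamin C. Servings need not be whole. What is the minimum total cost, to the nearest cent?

orange only: max(8/1, 447/96) = 8 servings → $6.00.
banana only: max(8/1, 447/9) = 49.67 servings → $14.90.
broccoli only: max(8/5, 447/132) = 3.386 servings → $1.86.
orange + banana with both tight: 4.31 servings and 3.69 servings → $4.34.
orange + broccoli with both tight: 3.388 servings and 0.9224 servings → $3.05.
banana + broccoli: the both-tight solution has a negative serving — not a feasible corner.
Cheapest feasible corner: $1.86.

$1.86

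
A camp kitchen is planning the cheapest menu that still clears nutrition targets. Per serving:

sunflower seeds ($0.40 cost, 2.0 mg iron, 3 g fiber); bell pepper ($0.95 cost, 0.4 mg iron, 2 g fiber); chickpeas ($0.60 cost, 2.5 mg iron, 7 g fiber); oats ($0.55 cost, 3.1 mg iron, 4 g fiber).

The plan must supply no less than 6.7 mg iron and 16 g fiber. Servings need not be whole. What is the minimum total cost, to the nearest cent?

$1.49

For a min-cost LP with two ≥-constraints, a basic feasible solution has at most two positive variables.
sunflower seeds only: max(6.7/2.0, 16/3) = 5.333 servings → $2.13.
bell pepper only: max(6.7/0.4, 16/2) = 16.75 servings → $15.91.
chickpeas only: max(6.7/2.5, 16/7) = 2.68 servings → $1.61.
oats only: max(6.7/3.1, 16/4) = 4 servings → $2.20.
sunflower seeds + bell pepper with both tight: 2.5 servings and 4.25 servings → $5.04.
sunflower seeds + chickpeas with both tight: 1.062 servings and 1.831 servings → $1.52.
sunflower seeds + oats: the both-tight solution has a negative serving — not a feasible corner.
bell pepper + chickpeas: intersection lies outside the first quadrant.
bell pepper + oats with both tight: 4.957 servings and 1.522 servings → $5.55.
chickpeas + oats with both tight: 1.949 servings and 0.5897 servings → $1.49.
So the least-cost plan costs $1.49.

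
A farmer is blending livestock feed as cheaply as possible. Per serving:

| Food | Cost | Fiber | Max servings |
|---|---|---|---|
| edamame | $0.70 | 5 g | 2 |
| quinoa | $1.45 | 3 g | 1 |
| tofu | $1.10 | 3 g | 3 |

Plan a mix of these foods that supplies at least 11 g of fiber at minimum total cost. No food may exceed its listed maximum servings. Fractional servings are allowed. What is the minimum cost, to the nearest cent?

$1.77

Cost per g of fiber: edamame $0.1400, tofu $0.3667, quinoa $0.4833.
Take 2 servings of edamame: +10.0 g fiber for $1.40 (total $1.40, still need 1.0 g).
Take 0.3333 servings of tofu: +1.0 g fiber for $0.37 (total $1.77, still need 0.0 g).
Filling from the cheapest source first is optimal under one linear minimum: $1.77.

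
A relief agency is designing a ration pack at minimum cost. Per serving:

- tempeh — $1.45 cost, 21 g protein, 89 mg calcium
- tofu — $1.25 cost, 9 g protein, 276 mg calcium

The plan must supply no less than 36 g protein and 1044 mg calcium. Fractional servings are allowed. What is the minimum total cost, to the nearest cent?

$4.84

Compare the cost at each extreme point of the feasible region.
tempeh only: max(36/21, 1044/89) = 11.73 servings → $17.01.
tofu only: max(36/9, 1044/276) = 4 servings → $5.00.
tempeh + tofu with both tight: 0.1081 servings and 3.748 servings → $4.84.
Cheapest feasible corner: $4.84.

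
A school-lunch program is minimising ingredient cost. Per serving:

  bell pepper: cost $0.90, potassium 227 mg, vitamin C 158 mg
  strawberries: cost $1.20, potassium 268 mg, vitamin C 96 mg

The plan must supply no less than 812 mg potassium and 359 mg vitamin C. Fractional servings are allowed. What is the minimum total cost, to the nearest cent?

$3.22

This is a tiny linear program; its minimum lies at a vertex of the feasible set. List the vertices and price them.
bell pepper only: max(812/227, 359/158) = 3.577 servings → $3.22.
strawberries only: max(812/268, 359/96) = 3.74 servings → $4.49.
bell pepper + strawberries with both tight: 0.8885 servings and 2.277 servings → $3.53.
So the least-cost plan costs $3.22.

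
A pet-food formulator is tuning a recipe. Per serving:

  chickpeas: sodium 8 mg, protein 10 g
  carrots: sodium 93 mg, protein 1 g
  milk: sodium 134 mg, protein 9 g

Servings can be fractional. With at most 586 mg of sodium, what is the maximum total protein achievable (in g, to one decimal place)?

Protein per mg sodium: chickpeas 1.25, milk 0.06716, carrots 0.01075.
With no serving limits, spend the whole sodium allowance on chickpeas: 586 mg / 8 mg × 10 g = 732.5 g.

732.5 g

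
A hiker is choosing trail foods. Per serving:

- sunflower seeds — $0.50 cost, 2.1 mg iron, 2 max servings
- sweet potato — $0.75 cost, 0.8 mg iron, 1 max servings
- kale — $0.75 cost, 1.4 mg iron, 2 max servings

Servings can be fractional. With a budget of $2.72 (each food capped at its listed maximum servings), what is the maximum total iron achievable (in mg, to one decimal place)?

7.2 mg

Iron per dollar: sunflower seeds 4.2, kale 1.867, sweet potato 1.067.
Take 2 servings of sunflower seeds: spends $1.00, +4.2 mg iron (running total 4.2 mg).
Take 2 servings of kale: spends $1.50, +2.8 mg iron (running total 7.0 mg).
Take 0.2933 servings of sweet potato: spends $0.22, +0.2 mg iron (running total 7.2 mg).
Greedy by best ratio exhausts the cost allowance optimally: 7.2 mg.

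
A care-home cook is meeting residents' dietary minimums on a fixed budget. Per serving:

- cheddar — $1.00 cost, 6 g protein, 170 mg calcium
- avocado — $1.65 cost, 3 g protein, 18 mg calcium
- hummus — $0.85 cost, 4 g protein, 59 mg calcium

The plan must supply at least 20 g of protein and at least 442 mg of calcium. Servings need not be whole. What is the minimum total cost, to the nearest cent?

$3.33

For a min-cost LP with two ≥-constraints, a basic feasible solution has at most two positive variables.
cheddar only: max(20/6, 442/170) = 3.333 servings → $3.33.
avocado only: max(20/3, 442/18) = 24.56 servings → $40.52.
hummus only: max(20/4, 442/59) = 7.492 servings → $6.37.
cheddar + avocado with both tight: 2.403 servings and 1.861 servings → $5.47.
cheddar + hummus with both tight: 1.804 servings and 2.294 servings → $3.75.
avocado + hummus: the both-tight solution has a negative serving — not a feasible corner.
Cheapest feasible corner: $3.33.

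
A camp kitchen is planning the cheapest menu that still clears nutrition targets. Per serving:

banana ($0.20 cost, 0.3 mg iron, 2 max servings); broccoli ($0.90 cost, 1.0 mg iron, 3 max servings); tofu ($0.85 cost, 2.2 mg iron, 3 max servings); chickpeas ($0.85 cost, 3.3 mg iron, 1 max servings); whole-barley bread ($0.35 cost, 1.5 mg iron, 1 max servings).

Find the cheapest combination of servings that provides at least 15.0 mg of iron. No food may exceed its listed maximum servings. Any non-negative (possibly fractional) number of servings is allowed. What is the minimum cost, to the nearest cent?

Cost per mg of iron: whole-barley bread $0.2333, chickpeas $0.2576, tofu $0.3864, banana $0.6667, broccoli $0.9000.
Take 1 serving of whole-barley bread: +1.5 mg iron for $0.35 (total $0.35, still need 13.5 mg).
Take 1 serving of chickpeas: +3.3 mg iron for $0.85 (total $1.20, still need 10.2 mg).
Take 3 servings of tofu: +6.6 mg iron for $2.55 (total $3.75, still need 3.6 mg).
Take 2 servings of banana: +0.6 mg iron for $0.40 (total $4.15, still need 3.0 mg).
Take 3 servings of broccoli: +3.0 mg iron for $2.70 (total $6.85, still need 0.0 mg).
Filling from the cheapest source first is optimal under one linear minimum: $6.85.

$6.85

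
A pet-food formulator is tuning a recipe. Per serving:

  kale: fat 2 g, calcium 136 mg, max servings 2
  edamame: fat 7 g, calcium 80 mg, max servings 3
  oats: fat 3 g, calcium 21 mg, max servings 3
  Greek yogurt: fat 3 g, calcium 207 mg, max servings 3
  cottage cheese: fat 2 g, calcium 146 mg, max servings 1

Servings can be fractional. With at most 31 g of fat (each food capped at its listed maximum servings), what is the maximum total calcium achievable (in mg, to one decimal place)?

Calcium per g fat: cottage cheese 73, Greek yogurt 69, kale 68, edamame 11.43, oats 7.
Take 1 serving of cottage cheese: uses 2 g fat, +146.0 mg calcium (running total 146.0 mg).
Take 3 servings of Greek yogurt: uses 9 g fat, +621.0 mg calcium (running total 767.0 mg).
Take 2 servings of kale: uses 4 g fat, +272.0 mg calcium (running total 1039.0 mg).
Take 2.286 servings of edamame: uses 16 g fat, +182.9 mg calcium (running total 1221.9 mg).
Greedy by best ratio exhausts the fat allowance optimally: 1221.9 mg.

1221.9 mg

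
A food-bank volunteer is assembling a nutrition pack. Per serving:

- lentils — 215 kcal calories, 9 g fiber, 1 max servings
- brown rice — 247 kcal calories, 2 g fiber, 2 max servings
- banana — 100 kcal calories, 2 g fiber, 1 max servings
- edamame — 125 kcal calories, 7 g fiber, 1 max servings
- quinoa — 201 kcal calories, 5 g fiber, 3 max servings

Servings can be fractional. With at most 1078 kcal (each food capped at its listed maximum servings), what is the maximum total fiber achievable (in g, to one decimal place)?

33.3 g

Fiber per kcal: edamame 0.056, lentils 0.04186, quinoa 0.02488, banana 0.02, brown rice 0.008097.
Take 1 serving of edamame: uses 125 kcal, +7.0 g fiber (running total 7.0 g).
Take 1 serving of lentils: uses 215 kcal, +9.0 g fiber (running total 16.0 g).
Take 3 servings of quinoa: uses 603 kcal, +15.0 g fiber (running total 31.0 g).
Take 1 serving of banana: uses 100 kcal, +2.0 g fiber (running total 33.0 g).
Take 0.1417 servings of brown rice: uses 35 kcal, +0.3 g fiber (running total 33.3 g).
Greedy by best ratio exhausts the calories allowance optimally: 33.3 g.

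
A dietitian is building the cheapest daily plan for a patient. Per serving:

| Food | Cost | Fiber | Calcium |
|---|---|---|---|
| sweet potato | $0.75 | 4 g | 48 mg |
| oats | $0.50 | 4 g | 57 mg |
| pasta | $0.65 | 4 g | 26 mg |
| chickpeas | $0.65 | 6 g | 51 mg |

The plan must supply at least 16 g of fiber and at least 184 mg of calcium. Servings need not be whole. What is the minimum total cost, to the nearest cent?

$1.87

At the optimum either one food covers both requirements or two foods hit both targets exactly; no other combination can be cheaper.
sweet potato only: max(16/4, 184/48) = 4 servings → $3.00.
oats only: max(16/4, 184/57) = 4 servings → $2.00.
pasta only: max(16/4, 184/26) = 7.077 servings → $4.60.
chickpeas only: max(16/6, 184/51) = 3.608 servings → $2.35.
sweet potato + oats: intersection lies outside the first quadrant.
sweet potato + pasta with both tight: 3.636 servings and 0.3636 servings → $2.96.
sweet potato + chickpeas with both tight: 3.429 servings and 0.381 servings → $2.82.
oats + pasta with both tight: 2.581 servings and 1.419 servings → $2.21.
oats + chickpeas with both tight: 2.087 servings and 1.275 servings → $1.87.
pasta + chickpeas: intersection lies outside the first quadrant.
The minimum over all feasible corners is $1.87.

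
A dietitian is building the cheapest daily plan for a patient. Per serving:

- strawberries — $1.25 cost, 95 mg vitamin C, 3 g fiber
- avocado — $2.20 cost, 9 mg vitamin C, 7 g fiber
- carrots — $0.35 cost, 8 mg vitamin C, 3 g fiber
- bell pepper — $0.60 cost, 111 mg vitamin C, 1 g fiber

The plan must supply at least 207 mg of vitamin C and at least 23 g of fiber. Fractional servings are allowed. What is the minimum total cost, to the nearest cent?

$3.33

Compare the cost at each extreme point of the feasible region.
strawberries only: max(207/95, 23/3) = 7.667 servings → $9.58.
avocado only: max(207/9, 23/7) = 23 servings → $50.60.
carrots only: max(207/8, 23/3) = 25.88 servings → $9.06.
bell pepper only: max(207/111, 23/1) = 23 servings → $13.80.
strawberries + avocado with both tight: 1.947 servings and 2.451 servings → $7.83.
strawberries + carrots with both tight: 1.674 servings and 5.992 servings → $4.19.
strawberries + bell pepper: intersection lies outside the first quadrant.
avocado + carrots: intersection lies outside the first quadrant.
avocado + bell pepper with both tight: 3.055 servings and 1.617 servings → $7.69.
carrots + bell pepper with both tight: 7.218 servings and 1.345 servings → $3.33.
So the least-cost plan costs $3.33.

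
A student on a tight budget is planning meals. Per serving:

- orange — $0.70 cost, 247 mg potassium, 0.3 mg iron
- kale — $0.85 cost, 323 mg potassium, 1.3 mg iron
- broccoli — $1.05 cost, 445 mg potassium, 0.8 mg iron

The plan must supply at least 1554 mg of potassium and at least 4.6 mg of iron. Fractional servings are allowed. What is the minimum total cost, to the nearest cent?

$3.89

An LP optimum is at a vertex; with two nutrient constraints at most two foods are used. Check each candidate.
orange only: max(1554/247, 4.6/0.3) = 15.33 servings → $10.73.
kale only: max(1554/323, 4.6/1.3) = 4.811 servings → $4.09.
broccoli only: max(1554/445, 4.6/0.8) = 5.75 servings → $6.04.
orange + kale with both tight: 2.384 servings and 2.988 servings → $4.21.
orange + broccoli: the both-tight solution has a negative serving — not a feasible corner.
kale + broccoli with both tight: 2.511 servings and 1.669 servings → $3.89.
Cheapest feasible corner: $3.89.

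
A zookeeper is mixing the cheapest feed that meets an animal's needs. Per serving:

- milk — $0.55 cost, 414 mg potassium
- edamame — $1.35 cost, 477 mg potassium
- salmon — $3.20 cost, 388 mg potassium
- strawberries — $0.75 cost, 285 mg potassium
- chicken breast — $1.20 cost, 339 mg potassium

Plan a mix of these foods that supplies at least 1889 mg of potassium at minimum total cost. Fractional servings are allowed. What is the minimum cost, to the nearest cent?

Cost per mg of potassium: milk $0.0013, strawberries $0.0026, edamame $0.0028, chicken breast $0.0035, salmon $0.0082.
With no serving limits, use only milk: 1889 mg / 414 mg = 4.563 servings × $0.55 = $2.51.

$2.51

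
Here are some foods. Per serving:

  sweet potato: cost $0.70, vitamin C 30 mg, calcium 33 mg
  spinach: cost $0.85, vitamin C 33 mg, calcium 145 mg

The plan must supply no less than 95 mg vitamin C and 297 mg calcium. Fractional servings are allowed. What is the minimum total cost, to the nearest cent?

sweet potato only: max(95/30, 297/33) = 9 servings → $6.30.
spinach only: max(95/33, 297/145) = 2.879 servings → $2.45.
sweet potato + spinach with both tight: 1.219 servings and 1.771 servings → $2.36.
So the least-cost plan costs $2.36.

$2.36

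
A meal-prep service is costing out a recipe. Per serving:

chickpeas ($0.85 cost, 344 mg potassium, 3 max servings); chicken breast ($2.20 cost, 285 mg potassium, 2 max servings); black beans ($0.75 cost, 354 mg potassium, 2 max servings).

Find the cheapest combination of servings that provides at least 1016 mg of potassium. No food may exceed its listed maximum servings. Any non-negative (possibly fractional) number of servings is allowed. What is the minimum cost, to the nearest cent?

Cost per mg of potassium: black beans $0.0021, chickpeas $0.0025, chicken breast $0.0077.
Take 2 servings of black beans: +708.0 mg potassium for $1.50 (total $1.50, still need 308.0 mg).
Take 0.8953 servings of chickpeas: +308.0 mg potassium for $0.76 (total $2.26, still need 0.0 mg).
Greedy by cheapest-per-mg is optimal for a single linear constraint, so the minimum cost is $2.26.

$2.26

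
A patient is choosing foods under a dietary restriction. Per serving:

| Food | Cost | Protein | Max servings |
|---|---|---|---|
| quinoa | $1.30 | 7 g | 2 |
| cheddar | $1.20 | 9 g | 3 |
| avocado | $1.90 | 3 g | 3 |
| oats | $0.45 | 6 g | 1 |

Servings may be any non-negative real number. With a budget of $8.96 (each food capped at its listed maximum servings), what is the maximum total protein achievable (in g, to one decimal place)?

Protein per dollar: oats 13.33, cheddar 7.5, quinoa 5.385, avocado 1.579.
Take 1 serving of oats: spends $0.45, +6.0 g protein (running total 6.0 g).
Take 3 servings of cheddar: spends $3.60, +27.0 g protein (running total 33.0 g).
Take 2 servings of quinoa: spends $2.60, +14.0 g protein (running total 47.0 g).
Take 1.216 servings of avocado: spends $2.31, +3.6 g protein (running total 50.6 g).
Filling greedily by protein-per-dollar is optimal for one linear limit, giving 50.6 g.

50.6 g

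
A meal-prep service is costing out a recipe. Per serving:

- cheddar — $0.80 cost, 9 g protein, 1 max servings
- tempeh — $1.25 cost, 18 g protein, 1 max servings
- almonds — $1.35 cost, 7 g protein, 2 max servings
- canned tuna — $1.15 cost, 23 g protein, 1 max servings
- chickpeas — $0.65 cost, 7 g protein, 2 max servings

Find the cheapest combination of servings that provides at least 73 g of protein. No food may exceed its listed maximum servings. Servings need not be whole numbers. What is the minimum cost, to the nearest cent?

$6.24

Cost per g of protein: canned tuna $0.0500, tempeh $0.0694, cheddar $0.0889, chickpeas $0.0929, almonds $0.1929.
Take 1 serving of canned tuna: +23.0 g protein for $1.15 (total $1.15, still need 50.0 g).
Take 1 serving of tempeh: +18.0 g protein for $1.25 (total $2.40, still need 32.0 g).
Take 1 serving of cheddar: +9.0 g protein for $0.80 (total $3.20, still need 23.0 g).
Take 2 servings of chickpeas: +14.0 g protein for $1.30 (total $4.50, still need 9.0 g).
Take 1.286 servings of almonds: +9.0 g protein for $1.74 (total $6.24, still need 0.0 g).
Greedy by cheapest-per-g is optimal for a single linear constraint, so the minimum cost is $6.24.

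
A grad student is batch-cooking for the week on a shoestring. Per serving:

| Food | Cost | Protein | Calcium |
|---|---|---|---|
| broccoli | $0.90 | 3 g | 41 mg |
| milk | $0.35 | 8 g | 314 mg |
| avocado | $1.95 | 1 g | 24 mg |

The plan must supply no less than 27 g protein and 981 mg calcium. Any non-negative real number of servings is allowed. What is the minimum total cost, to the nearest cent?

$1.18

This is a tiny linear program; its minimum lies at a vertex of the feasible set. List the vertices and price them.
broccoli only: max(27/3, 981/41) = 23.93 servings → $21.53.
milk only: max(27/8, 981/314) = 3.375 servings → $1.18.
avocado only: max(27/1, 981/24) = 40.88 servings → $79.71.
broccoli + milk with both tight: 1.026 servings and 2.99 servings → $1.97.
broccoli + avocado: the both-tight solution has a negative serving — not a feasible corner.
milk + avocado with both tight: 2.73 servings and 5.164 servings → $11.03.
The minimum over all feasible corners is $1.18.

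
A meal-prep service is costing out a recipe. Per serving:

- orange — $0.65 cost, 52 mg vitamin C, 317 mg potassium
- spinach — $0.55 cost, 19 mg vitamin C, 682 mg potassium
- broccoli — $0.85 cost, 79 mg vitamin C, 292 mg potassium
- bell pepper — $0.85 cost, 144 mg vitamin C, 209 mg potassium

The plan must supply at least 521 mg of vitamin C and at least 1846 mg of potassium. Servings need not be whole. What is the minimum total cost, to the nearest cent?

Minimising a linear cost over {vitamin C ≥ 521, potassium ≥ 1846, servings ≥ 0} — the optimum is at a vertex, using one or two foods.
orange only: max(521/52, 1846/317) = 10.02 servings → $6.51.
spinach only: max(521/19, 1846/682) = 27.42 servings → $15.08.
broccoli only: max(521/79, 1846/292) = 6.595 servings → $5.61.
bell pepper only: max(521/144, 1846/209) = 8.833 servings → $7.51.
orange + spinach: intersection lies outside the first quadrant.
orange + broccoli: the both-tight solution has a negative serving — not a feasible corner.
orange + bell pepper with both tight: 4.512 servings and 1.989 servings → $4.62.
spinach + broccoli: the both-tight solution has a negative serving — not a feasible corner.
spinach + bell pepper with both tight: 1.665 servings and 3.398 servings → $3.80.
broccoli + bell pepper with both tight: 6.145 servings and 0.2466 servings → $5.43.
So the least-cost plan costs $3.80.

$3.80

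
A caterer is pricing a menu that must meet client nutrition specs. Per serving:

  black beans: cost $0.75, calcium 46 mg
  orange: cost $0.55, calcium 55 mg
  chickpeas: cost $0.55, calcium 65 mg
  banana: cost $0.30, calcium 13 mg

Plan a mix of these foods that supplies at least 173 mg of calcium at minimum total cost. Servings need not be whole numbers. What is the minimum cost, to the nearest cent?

Cost per mg of calcium: chickpeas $0.0085, orange $0.0100, black beans $0.0163, banana $0.0231.
With no serving limits, use only chickpeas: 173 mg / 65 mg = 2.662 servings × $0.55 = $1.46.

$1.46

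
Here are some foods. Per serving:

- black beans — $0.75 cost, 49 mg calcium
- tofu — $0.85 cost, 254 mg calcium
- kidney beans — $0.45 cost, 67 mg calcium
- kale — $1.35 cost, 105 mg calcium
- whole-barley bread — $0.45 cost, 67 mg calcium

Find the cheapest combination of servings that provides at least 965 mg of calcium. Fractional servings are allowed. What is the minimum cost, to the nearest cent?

$3.23

Cost per mg of calcium: tofu $0.0033, kidney beans $0.0067, whole-barley bread $0.0067, kale $0.0129, black beans $0.0153.
With no serving limits, use only tofu: 965 mg / 254 mg = 3.799 servings × $0.85 = $3.23.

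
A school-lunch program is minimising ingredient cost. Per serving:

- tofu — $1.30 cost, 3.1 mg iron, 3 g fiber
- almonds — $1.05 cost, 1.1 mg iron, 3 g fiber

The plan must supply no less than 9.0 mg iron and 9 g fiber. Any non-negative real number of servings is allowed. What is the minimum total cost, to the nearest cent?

$3.86

With two linear requirements the optimum uses one or two foods; enumerate the corners.
tofu only: max(9.0/3.1, 9/3) = 3 servings → $3.90.
almonds only: max(9.0/1.1, 9/3) = 8.182 servings → $8.59.
tofu + almonds with both tight: 2.85 servings and 0.15 servings → $3.86.
So the least-cost plan costs $3.86.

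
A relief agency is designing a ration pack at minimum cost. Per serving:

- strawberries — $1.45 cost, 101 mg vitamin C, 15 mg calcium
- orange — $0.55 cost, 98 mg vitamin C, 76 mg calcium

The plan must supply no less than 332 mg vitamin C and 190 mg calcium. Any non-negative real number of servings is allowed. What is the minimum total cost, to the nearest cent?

With two linear requirements the optimum uses one or two foods; enumerate the corners.
strawberries only: max(332/101, 190/15) = 12.67 servings → $18.37.
orange only: max(332/98, 190/76) = 3.388 servings → $1.86.
strawberries + orange with both tight: 1.065 servings and 2.29 servings → $2.80.
The minimum over all feasible corners is $1.86.

$1.86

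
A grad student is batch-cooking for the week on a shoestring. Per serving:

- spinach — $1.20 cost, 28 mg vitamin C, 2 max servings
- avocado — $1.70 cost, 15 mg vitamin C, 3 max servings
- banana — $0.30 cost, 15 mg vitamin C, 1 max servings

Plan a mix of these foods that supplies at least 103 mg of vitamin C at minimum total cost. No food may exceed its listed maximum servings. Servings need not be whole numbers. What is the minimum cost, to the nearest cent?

$6.33

Cost per mg of vitamin C: banana $0.0200, spinach $0.0429, avocado $0.1133.
Take 1 serving of banana: +15.0 mg vitamin C for $0.30 (total $0.30, still need 88.0 mg).
Take 2 servings of spinach: +56.0 mg vitamin C for $2.40 (total $2.70, still need 32.0 mg).
Take 2.133 servings of avocado: +32.0 mg vitamin C for $3.63 (total $6.33, still need 0.0 mg).
Greedy by cheapest-per-mg is optimal for a single linear constraint, so the minimum cost is $6.33.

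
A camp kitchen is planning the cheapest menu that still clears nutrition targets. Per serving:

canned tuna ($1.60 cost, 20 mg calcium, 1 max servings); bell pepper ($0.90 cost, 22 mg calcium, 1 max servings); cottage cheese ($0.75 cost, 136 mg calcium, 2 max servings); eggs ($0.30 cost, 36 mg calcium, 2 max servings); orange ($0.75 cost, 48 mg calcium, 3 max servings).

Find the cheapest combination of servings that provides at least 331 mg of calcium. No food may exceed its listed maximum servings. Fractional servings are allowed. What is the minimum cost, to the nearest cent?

$1.99

Cost per mg of calcium: cottage cheese $0.0055, eggs $0.0083, orange $0.0156, bell pepper $0.0409, canned tuna $0.0800.
Take 2 servings of cottage cheese: +272.0 mg calcium for $1.50 (total $1.50, still need 59.0 mg).
Take 1.639 servings of eggs: +59.0 mg calcium for $0.49 (total $1.99, still need 0.0 mg).
Greedy by cheapest-per-mg is optimal for a single linear constraint, so the minimum cost is $1.99.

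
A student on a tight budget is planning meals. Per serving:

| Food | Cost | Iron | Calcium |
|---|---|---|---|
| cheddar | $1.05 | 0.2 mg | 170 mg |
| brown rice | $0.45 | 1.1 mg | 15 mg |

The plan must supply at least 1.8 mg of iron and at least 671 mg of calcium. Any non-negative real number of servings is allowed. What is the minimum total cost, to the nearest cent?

Compare the cost at each extreme point of the feasible region.
cheddar only: max(1.8/0.2, 671/170) = 9 servings → $9.45.
brown rice only: max(1.8/1.1, 671/15) = 44.73 servings → $20.13.
cheddar + brown rice with both tight: 3.865 servings and 0.9337 servings → $4.48.
Cheapest feasible corner: $4.48.

$4.48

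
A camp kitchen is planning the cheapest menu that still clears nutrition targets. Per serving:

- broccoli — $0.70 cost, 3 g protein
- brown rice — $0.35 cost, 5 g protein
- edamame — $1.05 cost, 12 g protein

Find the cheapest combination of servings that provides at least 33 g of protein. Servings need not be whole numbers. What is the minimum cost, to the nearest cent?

$2.31

Cost per g of protein: brown rice $0.0700, edamame $0.0875, broccoli $0.2333.
With no serving limits, use only brown rice: 33 g / 5 g = 6.6 servings × $0.35 = $2.31.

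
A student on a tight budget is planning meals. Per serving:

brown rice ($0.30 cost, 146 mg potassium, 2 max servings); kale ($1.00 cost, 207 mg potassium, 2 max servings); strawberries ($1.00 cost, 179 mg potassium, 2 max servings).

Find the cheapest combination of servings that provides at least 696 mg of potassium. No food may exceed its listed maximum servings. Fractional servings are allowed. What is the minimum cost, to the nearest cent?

$2.55

Cost per mg of potassium: brown rice $0.0021, kale $0.0048, strawberries $0.0056.
Take 2 servings of brown rice: +292.0 mg potassium for $0.60 (total $0.60, still need 404.0 mg).
Take 1.952 servings of kale: +404.0 mg potassium for $1.95 (total $2.55, still need 0.0 mg).
Greedy by cheapest-per-mg is optimal for a single linear constraint, so the minimum cost is $2.55.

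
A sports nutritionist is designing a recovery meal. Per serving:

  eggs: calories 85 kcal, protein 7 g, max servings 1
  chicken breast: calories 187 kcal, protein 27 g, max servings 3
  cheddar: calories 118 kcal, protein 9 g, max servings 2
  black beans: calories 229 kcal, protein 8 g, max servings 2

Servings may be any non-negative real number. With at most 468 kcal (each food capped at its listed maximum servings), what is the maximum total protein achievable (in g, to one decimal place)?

67.6 g

Protein per kcal: chicken breast 0.1444, eggs 0.08235, cheddar 0.07627, black beans 0.03493.
Take 2.503 servings of chicken breast: uses 468 kcal, +67.6 g protein (running total 67.6 g).
Greedy by best ratio exhausts the calories allowance optimally: 67.6 g.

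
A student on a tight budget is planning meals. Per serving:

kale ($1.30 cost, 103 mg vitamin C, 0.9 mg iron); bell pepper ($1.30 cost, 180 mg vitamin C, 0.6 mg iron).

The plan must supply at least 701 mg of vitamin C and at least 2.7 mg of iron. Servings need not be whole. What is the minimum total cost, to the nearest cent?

$5.43

kale only: max(701/103, 2.7/0.9) = 6.806 servings → $8.85.
bell pepper only: max(701/180, 2.7/0.6) = 4.5 servings → $5.85.
kale + bell pepper with both tight: 0.6527 servings and 3.521 servings → $5.43.
So the least-cost plan costs $5.43.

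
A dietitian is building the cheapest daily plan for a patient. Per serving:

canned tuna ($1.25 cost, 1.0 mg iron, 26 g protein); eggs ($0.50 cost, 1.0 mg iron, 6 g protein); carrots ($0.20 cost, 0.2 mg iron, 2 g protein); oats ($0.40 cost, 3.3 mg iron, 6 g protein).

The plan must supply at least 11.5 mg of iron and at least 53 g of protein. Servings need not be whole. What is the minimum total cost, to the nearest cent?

The cheapest plan sits at a corner of the feasible region — with two constraints it uses at most two foods.
canned tuna only: max(11.5/1.0, 53/26) = 11.5 servings → $14.38.
eggs only: max(11.5/1.0, 53/6) = 11.5 servings → $5.75.
carrots only: max(11.5/0.2, 53/2) = 57.5 servings → $11.50.
oats only: max(11.5/3.3, 53/6) = 8.833 servings → $3.53.
canned tuna + eggs: the both-tight solution has a negative serving — not a feasible corner.
canned tuna + carrots with both targets exact would need a negative amount; discard.
canned tuna + oats with both tight: 1.327 servings and 3.083 servings → $2.89.
eggs + carrots with both targets exact would need a negative amount; discard.
eggs + oats with both tight: 7.674 servings and 1.159 servings → $4.30.
carrots + oats with both tight: 19.61 servings and 2.296 servings → $4.84.
So the least-cost plan costs $2.89.

$2.89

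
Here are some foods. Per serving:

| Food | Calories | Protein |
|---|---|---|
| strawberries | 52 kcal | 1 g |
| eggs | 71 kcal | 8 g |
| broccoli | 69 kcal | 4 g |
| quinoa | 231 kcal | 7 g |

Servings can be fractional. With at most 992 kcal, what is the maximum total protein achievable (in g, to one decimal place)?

111.8 g

Protein per kcal: eggs 0.1127, broccoli 0.05797, quinoa 0.0303, strawberries 0.01923.
With no serving limits, spend the whole calories allowance on eggs: 992 kcal / 71 kcal × 8 g = 111.8 g.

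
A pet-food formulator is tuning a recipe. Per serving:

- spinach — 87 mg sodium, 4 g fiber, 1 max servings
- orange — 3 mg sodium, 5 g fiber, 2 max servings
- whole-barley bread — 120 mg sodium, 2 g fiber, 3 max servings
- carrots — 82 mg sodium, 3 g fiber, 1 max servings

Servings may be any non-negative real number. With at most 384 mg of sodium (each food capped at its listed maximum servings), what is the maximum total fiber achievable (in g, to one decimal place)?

20.5 g

Fiber per mg sodium: orange 1.667, spinach 0.04598, carrots 0.03659, whole-barley bread 0.01667.
Take 2 servings of orange: uses 6 mg sodium, +10.0 g fiber (running total 10.0 g).
Take 1 serving of spinach: uses 87 mg sodium, +4.0 g fiber (running total 14.0 g).
Take 1 serving of carrots: uses 82 mg sodium, +3.0 g fiber (running total 17.0 g).
Take 1.742 servings of whole-barley bread: uses 209 mg sodium, +3.5 g fiber (running total 20.5 g).
Filling greedily by fiber-per-mg sodium is optimal for one linear limit, giving 20.5 g.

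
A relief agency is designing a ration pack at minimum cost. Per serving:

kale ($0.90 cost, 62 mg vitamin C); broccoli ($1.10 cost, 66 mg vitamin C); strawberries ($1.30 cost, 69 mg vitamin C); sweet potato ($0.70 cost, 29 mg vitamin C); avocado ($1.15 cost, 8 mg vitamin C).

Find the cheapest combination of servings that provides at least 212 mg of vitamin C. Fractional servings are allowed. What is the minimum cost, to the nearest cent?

$3.08

Cost per mg of vitamin C: kale $0.0145, broccoli $0.0167, strawberries $0.0188, sweet potato $0.0241, avocado $0.1437.
With no serving limits, use only kale: 212 mg / 62 mg = 3.419 servings × $0.90 = $3.08.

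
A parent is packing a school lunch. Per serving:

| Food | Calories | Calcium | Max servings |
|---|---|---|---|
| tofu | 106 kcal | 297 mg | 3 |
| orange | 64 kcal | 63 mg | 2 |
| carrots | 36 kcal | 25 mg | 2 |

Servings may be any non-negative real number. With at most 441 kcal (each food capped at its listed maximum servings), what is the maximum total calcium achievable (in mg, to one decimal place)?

1012.1 mg

Calcium per kcal: tofu 2.802, orange 0.9844, carrots 0.6944.
Take 3 servings of tofu: uses 318 kcal, +891.0 mg calcium (running total 891.0 mg).
Take 1.922 servings of orange: uses 123 kcal, +121.1 mg calcium (running total 1012.1 mg).
Greedy by best ratio exhausts the calories allowance optimally: 1012.1 mg.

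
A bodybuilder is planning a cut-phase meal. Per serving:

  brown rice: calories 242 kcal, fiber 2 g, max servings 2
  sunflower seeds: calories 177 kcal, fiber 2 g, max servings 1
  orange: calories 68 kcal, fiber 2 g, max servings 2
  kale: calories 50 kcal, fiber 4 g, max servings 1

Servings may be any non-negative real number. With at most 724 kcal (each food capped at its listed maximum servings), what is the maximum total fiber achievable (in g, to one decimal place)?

Fiber per kcal: kale 0.08, orange 0.02941, sunflower seeds 0.0113, brown rice 0.008264.
Take 1 serving of kale: uses 50 kcal, +4.0 g fiber (running total 4.0 g).
Take 2 servings of orange: uses 136 kcal, +4.0 g fiber (running total 8.0 g).
Take 1 serving of sunflower seeds: uses 177 kcal, +2.0 g fiber (running total 10.0 g).
Take 1.492 servings of brown rice: uses 361 kcal, +3.0 g fiber (running total 13.0 g).
Filling greedily by fiber-per-kcal is optimal for one linear limit, giving 13.0 g.

13.0 g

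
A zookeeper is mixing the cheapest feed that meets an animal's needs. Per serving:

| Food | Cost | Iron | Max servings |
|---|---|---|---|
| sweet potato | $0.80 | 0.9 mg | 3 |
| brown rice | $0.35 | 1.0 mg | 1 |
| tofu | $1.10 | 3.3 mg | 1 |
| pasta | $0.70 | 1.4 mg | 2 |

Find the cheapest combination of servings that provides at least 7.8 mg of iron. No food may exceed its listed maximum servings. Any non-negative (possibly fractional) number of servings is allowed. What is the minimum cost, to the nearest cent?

Cost per mg of iron: tofu $0.3333, brown rice $0.3500, pasta $0.5000, sweet potato $0.8889.
Take 1 serving of tofu: +3.3 mg iron for $1.10 (total $1.10, still need 4.5 mg).
Take 1 serving of brown rice: +1.0 mg iron for $0.35 (total $1.45, still need 3.5 mg).
Take 2 servings of pasta: +2.8 mg iron for $1.40 (total $2.85, still need 0.7 mg).
Take 0.7778 servings of sweet potato: +0.7 mg iron for $0.62 (total $3.47, still need 0.0 mg).
Greedy by cheapest-per-mg is optimal for a single linear constraint, so the minimum cost is $3.47.

$3.47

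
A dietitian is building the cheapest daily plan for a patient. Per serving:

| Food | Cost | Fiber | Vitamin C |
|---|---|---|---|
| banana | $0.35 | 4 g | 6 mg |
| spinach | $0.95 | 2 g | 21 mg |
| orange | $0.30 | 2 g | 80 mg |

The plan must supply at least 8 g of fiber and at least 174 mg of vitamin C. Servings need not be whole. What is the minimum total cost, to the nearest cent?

An LP optimum is at a vertex; with two nutrient constraints at most two foods are used. Check each candidate.
banana only: max(8/4, 174/6) = 29 servings → $10.15.
spinach only: max(8/2, 174/21) = 8.286 servings → $7.87.
orange only: max(8/2, 174/80) = 4 servings → $1.20.
banana + spinach with both targets exact would need a negative amount; discard.
banana + orange with both tight: 0.9481 servings and 2.104 servings → $0.96.
spinach + orange with both tight: 2.475 servings and 1.525 servings → $2.81.
The minimum over all feasible corners is $0.96.

$0.96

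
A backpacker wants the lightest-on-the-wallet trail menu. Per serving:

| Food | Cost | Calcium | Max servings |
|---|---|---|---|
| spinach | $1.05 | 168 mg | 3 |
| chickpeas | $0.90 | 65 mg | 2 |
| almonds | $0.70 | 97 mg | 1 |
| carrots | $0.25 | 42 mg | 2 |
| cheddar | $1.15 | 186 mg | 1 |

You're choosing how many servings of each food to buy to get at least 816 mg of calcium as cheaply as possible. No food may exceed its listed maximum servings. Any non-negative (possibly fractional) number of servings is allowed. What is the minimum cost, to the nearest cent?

$5.10

Cost per mg of calcium: carrots $0.0060, cheddar $0.0062, spinach $0.0063, almonds $0.0072, chickpeas $0.0138.
Take 2 servings of carrots: +84.0 mg calcium for $0.50 (total $0.50, still need 732.0 mg).
Take 1 serving of cheddar: +186.0 mg calcium for $1.15 (total $1.65, still need 546.0 mg).
Take 3 servings of spinach: +504.0 mg calcium for $3.15 (total $4.80, still need 42.0 mg).
Take 0.433 servings of almonds: +42.0 mg calcium for $0.30 (total $5.10, still need 0.0 mg).
Filling from the cheapest source first is optimal under one linear minimum: $5.10.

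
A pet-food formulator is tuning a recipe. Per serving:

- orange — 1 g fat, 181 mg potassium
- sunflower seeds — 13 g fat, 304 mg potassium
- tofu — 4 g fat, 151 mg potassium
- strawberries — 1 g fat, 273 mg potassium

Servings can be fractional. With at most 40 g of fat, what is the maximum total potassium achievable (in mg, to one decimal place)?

10920.0 mg

Potassium per g fat: strawberries 273, orange 181, tofu 37.75, sunflower seeds 23.38.
With no serving limits, spend the whole fat allowance on strawberries: 40 g / 1 g × 273 mg = 10920.0 mg.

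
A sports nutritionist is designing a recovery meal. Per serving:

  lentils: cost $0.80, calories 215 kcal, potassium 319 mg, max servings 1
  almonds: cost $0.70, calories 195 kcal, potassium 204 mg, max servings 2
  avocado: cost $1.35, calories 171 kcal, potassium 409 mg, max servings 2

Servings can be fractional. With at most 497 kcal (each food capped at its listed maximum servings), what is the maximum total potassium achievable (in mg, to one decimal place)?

1048.0 mg

Potassium per kcal: avocado 2.392, lentils 1.484, almonds 1.046.
Take 2 servings of avocado: uses 342 kcal, +818.0 mg potassium (running total 818.0 mg).
Take 0.7209 servings of lentils: uses 155 kcal, +230.0 mg potassium (running total 1048.0 mg).
Filling greedily by potassium-per-kcal is optimal for one linear limit, giving 1048.0 mg.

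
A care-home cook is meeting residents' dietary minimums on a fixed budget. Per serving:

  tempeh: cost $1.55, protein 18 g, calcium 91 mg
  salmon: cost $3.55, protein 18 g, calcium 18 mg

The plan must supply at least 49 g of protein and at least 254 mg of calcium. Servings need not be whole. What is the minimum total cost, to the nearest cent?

tempeh only: max(49/18, 254/91) = 2.791 servings → $4.33.
salmon only: max(49/18, 254/18) = 14.11 servings → $50.09.
tempeh + salmon: the both-tight solution has a negative serving — not a feasible corner.
Cheapest feasible corner: $4.33.

$4.33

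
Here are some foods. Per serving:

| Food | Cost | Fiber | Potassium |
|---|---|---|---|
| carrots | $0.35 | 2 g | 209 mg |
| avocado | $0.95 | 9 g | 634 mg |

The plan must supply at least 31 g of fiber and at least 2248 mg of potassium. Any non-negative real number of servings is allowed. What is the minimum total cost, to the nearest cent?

$3.37

A basic optimal solution has at most two foods positive. Try each food alone and each pair with both targets met exactly.
carrots only: max(31/2, 2248/209) = 15.5 servings → $5.42.
avocado only: max(31/9, 2248/634) = 3.546 servings → $3.37.
carrots + avocado with both tight: 0.9429 servings and 3.235 servings → $3.40.
So the least-cost plan costs $3.37.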